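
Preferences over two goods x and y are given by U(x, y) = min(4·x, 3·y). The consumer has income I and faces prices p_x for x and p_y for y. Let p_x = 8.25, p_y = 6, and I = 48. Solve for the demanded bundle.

x* = 2.9538, y* = 3.9385

Here 3·8.25 + 4·6 = 48.75, giving x* = 2.9538 and y* = 3.9385.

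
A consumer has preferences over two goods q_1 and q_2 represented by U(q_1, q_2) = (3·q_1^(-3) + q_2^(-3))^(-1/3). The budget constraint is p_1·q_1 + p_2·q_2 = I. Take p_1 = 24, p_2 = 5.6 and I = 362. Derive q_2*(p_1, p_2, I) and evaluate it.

q_2* = 13.1385

With the ratio pinned down, the budget gives q_1* = I/(p_1 + p_2·(q_2/q_1)) and q_2* = (q_2/q_1)·q_1*.
Numerically q_2/q_1 = 1.093265, so q_1* = 362/(24 + 5.6·1.093265) = 12.0177 and q_2* = 1.093265·12.0177 = 13.1385.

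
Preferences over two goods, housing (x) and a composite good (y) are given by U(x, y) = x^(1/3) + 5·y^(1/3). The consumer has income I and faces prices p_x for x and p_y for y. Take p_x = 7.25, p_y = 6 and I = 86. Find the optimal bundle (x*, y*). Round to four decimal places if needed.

x* = 0.8926, y* = 13.2548

MU_x ∝ x^(-2/3), MU_y ∝ 5·y^(-2/3), so MRS = (1/5)·(y/x)^(2/3) = p_x/p_y.
Solve for the ratio: y/x = [5·p_x/p_y]^(1.5).
Substitute y = (y/x)·x into the budget: x* = I/(p_x + p_y·(y/x)).
Numerically y/x = 14.850297, so x* = 86/(7.25 + 6·14.850297) = 0.8926 and y* = 14.850297·0.8926 = 13.2548.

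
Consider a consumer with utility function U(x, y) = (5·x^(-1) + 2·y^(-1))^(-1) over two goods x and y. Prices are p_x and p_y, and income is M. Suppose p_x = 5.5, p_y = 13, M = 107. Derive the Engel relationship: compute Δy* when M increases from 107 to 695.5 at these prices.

Δy* = 22.3172

MU_x ∝ 5·x^(-2), MU_y ∝ 2·y^(-2), so MRS = (5/2)·(y/x)^(2) = p_x/p_y.
Hence y/x = ((2/5)·p_x/p_y)^(1/(2)), i.e. raised to the 0.5 power.
Substitute y = (y/x)·x into the budget: x* = M/(p_x + p_y·(y/x)).
Numerically y/x = 0.411377, so x* = 107/(5.5 + 13·0.411377) = 9.8637 and y* = 0.411377·9.8637 = 4.0577.
At M' = 695.5: y* = 26.3749. Change: 26.3749 − 4.0577 = 22.3172.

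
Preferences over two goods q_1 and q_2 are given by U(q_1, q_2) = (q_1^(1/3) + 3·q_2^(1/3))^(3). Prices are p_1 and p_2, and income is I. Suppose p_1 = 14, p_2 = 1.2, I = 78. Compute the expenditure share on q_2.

From the CES first-order condition, (1/3)·(q_2/q_1)^(2/3) = p_1/p_2.
Solve for the ratio: q_2/q_1 = [3·p_1/p_2]^(1.5).
Substitute q_2 = (q_2/q_1)·q_1 into the budget: q_1* = I/(p_1 + p_2·(q_2/q_1)).
Numerically q_2/q_1 = 207.062792, so q_1* = 78/(14 + 1.2·207.062792) = 0.2972 and q_2* = 207.062792·0.2972 = 61.533.
Expenditure on q_2: 1.2·61.533 = 73.8396; share = 0.9467.

share on q_2 = 0.9467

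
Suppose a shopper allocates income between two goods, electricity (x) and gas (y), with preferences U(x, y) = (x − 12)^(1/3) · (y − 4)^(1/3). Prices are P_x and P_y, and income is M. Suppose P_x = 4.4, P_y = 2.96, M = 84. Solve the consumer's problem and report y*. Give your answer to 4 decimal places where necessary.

y* = 7.2703

After buying the subsistence bundle (12, 4), a share 0.5 of the remaining income goes to x: x* = 12 + 0.5·(M − 12P_x − 4P_y)/P_x.
Discretionary income = 84 − 12·4.4 − 4·2.96 = 19.36; y* = 4 + 0.5·19.36/2.96 = 7.2703.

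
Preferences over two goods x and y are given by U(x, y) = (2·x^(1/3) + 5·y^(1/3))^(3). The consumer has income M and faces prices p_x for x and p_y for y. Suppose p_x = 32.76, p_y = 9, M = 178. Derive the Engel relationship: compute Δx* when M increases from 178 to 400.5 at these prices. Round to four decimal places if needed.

Δx* = 0.7952

With the ratio pinned down, the budget gives x* = M/(p_x + p_y·(y/x)) and y* = (y/x)·x*.
Numerically y/x = 27.451248, so x* = 178/(32.76 + 9·27.451248) = 0.6361.
At M' = 400.5: x* = 1.4313. Change: 1.4313 − 0.6361 = 0.7952.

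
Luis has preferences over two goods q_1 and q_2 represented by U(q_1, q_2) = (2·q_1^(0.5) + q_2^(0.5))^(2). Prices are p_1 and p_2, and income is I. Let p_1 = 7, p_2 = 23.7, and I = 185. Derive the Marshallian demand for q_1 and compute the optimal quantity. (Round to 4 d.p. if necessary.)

q_1* = 24.6113

MU_q_1 ∝ 2·q_1^(-0.5), MU_q_2 ∝ q_2^(-0.5), so MRS = 2·(q_2/q_1)^(0.5) = p_1/p_2.
Solve for the ratio: q_2/q_1 = [(1/2)·p_1/p_2]^(2).
With the ratio pinned down, the budget gives q_1* = I/(p_1 + p_2·(q_2/q_1)) and q_2* = (q_2/q_1)·q_1*.
Numerically q_2/q_1 = 0.021809, so q_1* = 185/(7 + 23.7·0.021809) = 24.6113.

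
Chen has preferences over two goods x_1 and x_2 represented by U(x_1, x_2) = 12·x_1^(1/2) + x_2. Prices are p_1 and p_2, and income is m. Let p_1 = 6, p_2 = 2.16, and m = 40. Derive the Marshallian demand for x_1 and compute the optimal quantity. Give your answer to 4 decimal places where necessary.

Utility is quasi-linear in x_2; the FOC for x_1 is 6/√x_1 = p_1/p_2.
Solve: √x_1 = 6·p_2/p_1, so x_1*(p_1,p_2) = (6·p_2/p_1)², and x_2* = (m − p_1·x_1*)/p_2.
Plugging in: x_1* = (6·2.16/6)² = 4.6656.

x_1* = 4.6656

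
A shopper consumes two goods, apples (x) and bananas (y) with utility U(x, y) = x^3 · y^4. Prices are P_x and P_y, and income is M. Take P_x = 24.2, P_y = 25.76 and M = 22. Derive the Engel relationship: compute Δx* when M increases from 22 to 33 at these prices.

Δx* = 0.1948

The MRS is (3/4)·y/x. Set MRS = P_x/P_y.
Rearranging, P_y·y = (4/3)·P_x·x. Substituting into the budget gives P_x·x·(1 + (4/3)) = M.
Demand: x*(P_x,P_y,M) = 3/7·M/P_x and y* = 4/7·M/P_y.
At P_x=24.2, P_y=25.76, M=22: x* = 3/7·22/24.2 = 0.3896.
At M' = 33: x* = 0.5844. Change: 0.5844 − 0.3896 = 0.1948.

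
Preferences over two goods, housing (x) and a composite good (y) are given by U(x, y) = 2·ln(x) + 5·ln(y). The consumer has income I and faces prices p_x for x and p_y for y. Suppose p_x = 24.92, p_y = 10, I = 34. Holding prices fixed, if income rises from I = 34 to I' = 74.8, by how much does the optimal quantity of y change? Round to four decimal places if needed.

Δy* = 2.9143

Tangency: MRS = (2/5)·y/x = p_x/p_y.
So 2·p_y·y = 5·p_x·x; combined with the budget, a share 2/7 of income goes to x.
Demand: x*(p_x,p_y,I) = 2/7·I/p_x and y* = 5/7·I/p_y.
At p_x=24.92, p_y=10, I=34: y* = 5/7·34/10 = 2.4286.
At I' = 74.8: y* = 5.3429. Change: 5.3429 − 2.4286 = 2.9143.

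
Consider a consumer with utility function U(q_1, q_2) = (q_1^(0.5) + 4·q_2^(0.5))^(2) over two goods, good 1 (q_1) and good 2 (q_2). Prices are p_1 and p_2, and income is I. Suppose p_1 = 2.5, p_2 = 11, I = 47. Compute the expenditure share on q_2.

Substitute q_2 = (q_2/q_1)·q_1 into the budget: q_1* = I/(p_1 + p_2·(q_2/q_1)).
Numerically q_2/q_1 = 0.826446, so q_1* = 47/(2.5 + 11·0.826446) = 4.0549 and q_2* = 0.826446·4.0549 = 3.3512.
Expenditure on q_2: 11·3.3512 = 36.8627; share = 0.7843.

share on q_2 = 0.7843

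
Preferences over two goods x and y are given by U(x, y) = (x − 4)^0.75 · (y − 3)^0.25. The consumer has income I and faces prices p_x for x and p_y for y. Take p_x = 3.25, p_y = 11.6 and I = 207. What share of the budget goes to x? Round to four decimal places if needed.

share on x = 0.6396

This is Cobb-Douglas in (x−4, y−3): tangency gives 0.75·p_y·(y−3) = 0.25·p_x·(x−4).
After buying the subsistence bundle (4, 3), a share 0.75 of the remaining income goes to x: x* = 4 + 0.75·(I − 4p_x − 3p_y)/p_x.
Discretionary income = 207 − 4·3.25 − 3·11.6 = 159.2; x* = 4 + 0.75·159.2/3.25 = 40.7385; y* = 3 + 0.25·159.2/11.6 = 6.431.
Expenditure on x: 3.25·40.7385 = 132.4; share = 0.6396.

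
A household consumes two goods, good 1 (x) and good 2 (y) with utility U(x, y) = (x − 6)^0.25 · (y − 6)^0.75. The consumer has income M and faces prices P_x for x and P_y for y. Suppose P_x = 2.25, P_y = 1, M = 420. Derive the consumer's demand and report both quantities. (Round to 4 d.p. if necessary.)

This is Cobb-Douglas in (x−6, y−6): tangency gives 0.25·P_y·(y−6) = 0.75·P_x·(x−6).
Substituting into the budget: x* = 6 + 0.25·(M − 6·P_x − 6·P_y)/P_x, and y* = 6 + 0.75·(…)/P_y.
Discretionary income = 420 − 6·2.25 − 6·1 = 400.5; x* = 6 + 0.25·400.5/2.25 = 50.5; y* = 6 + 0.75·400.5/1 = 306.375.

x* = 50.5, y* = 306.375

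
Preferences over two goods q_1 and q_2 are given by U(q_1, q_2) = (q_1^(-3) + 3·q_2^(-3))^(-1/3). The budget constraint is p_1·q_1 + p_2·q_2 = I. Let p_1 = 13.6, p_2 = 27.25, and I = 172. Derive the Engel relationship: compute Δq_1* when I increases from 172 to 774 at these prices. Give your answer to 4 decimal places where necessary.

Δq_1* = 13.7621

From the CES first-order condition, (1/3)·(q_2/q_1)^(4) = p_1/p_2.
Solve for the ratio: q_2/q_1 = [3·p_1/p_2]^(0.25).
Substitute q_2 = (q_2/q_1)·q_1 into the budget: q_1* = I/(p_1 + p_2·(q_2/q_1)).
Numerically q_2/q_1 = 1.106174, so q_1* = 172/(13.6 + 27.25·1.106174) = 3.932.
At I' = 774: q_1* = 17.6942. Change: 17.6942 − 3.932 = 13.7621.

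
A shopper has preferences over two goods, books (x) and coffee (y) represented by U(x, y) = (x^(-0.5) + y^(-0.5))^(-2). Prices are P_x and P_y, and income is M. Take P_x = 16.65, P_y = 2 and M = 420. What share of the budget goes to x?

share on x = 0.6696

MRS = MU_x/MU_y = (y/x)^(1.5). Set equal to P_x/P_y.
Hence y/x = (P_x/P_y)^(1/(1.5)), i.e. raised to the 2/3 power.
Substitute y = (y/x)·x into the budget: x* = M/(P_x + P_y·(y/x)).
Numerically y/x = 4.107613, so x* = 420/(16.65 + 2·4.107613) = 16.8911 and y* = 4.107613·16.8911 = 69.3819.
Expenditure on x: 16.65·16.8911 = 281.2361; share = 0.6696.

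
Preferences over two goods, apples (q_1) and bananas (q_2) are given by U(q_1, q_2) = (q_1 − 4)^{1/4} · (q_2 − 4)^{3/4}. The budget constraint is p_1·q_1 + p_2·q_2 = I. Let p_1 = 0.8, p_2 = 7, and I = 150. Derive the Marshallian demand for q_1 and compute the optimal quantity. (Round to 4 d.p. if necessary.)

q_1* = 41.125

MRS = (1/3)·(q_2−4)/(q_1−4). Tangency with p_1/p_2 gives q_2−4 = 3·(p_1/p_2)·(q_1−4).
Substituting into the budget: q_1* = 4 + 0.25·(I − 4·p_1 − 4·p_2)/p_1, and q_2* = 4 + 0.75·(…)/p_2.
Discretionary income = 150 − 4·0.8 − 4·7 = 118.8; q_1* = 4 + 0.25·118.8/0.8 = 41.125.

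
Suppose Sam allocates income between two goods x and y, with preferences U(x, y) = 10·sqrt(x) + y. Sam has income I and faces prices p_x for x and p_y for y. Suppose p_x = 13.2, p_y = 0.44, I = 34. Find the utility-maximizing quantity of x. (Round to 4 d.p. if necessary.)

MU_x = 5/√x, MU_y = 1. Tangency: 5/√x = p_x/p_y.
Solve: √x = 5·p_y/p_x, so x*(p_x,p_y) = (5·p_y/p_x)², and y* = (I − p_x·x*)/p_y.
Plugging in: x* = (5·0.44/13.2)² = 0.0278.

x* = 0.0278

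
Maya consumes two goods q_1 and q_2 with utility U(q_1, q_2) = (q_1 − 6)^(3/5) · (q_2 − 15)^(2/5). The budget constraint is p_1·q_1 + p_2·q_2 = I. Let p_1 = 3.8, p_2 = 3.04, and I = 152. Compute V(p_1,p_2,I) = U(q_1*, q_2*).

Substituting into the budget: q_1* = 6 + 0.6·(I − 6·p_1 − 15·p_2)/p_1, and q_2* = 15 + 0.4·(…)/p_2.
Discretionary income = 152 − 6·3.8 − 15·3.04 = 83.6; q_1* = 6 + 0.6·83.6/3.8 = 19.2; q_2* = 15 + 0.4·83.6/3.04 = 26.
Utility at the optimum: U(19.2, 26) = 12.2716.

V = 12.2716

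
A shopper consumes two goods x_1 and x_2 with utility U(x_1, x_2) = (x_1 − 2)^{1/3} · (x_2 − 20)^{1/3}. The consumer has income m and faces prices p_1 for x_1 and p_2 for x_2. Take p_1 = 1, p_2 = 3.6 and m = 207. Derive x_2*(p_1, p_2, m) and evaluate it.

MRS = (x_2−20)/(x_1−2). Tangency with p_1/p_2 gives x_2−20 = (p_1/p_2)·(x_1−2).
After buying the subsistence bundle (2, 20), a share 0.5 of the remaining income goes to x_1: x_1* = 2 + 0.5·(m − 2p_1 − 20p_2)/p_1.
Discretionary income = 207 − 2·1 − 20·3.6 = 133; x_2* = 20 + 0.5·133/3.6 = 38.4722.

x_2* = 38.4722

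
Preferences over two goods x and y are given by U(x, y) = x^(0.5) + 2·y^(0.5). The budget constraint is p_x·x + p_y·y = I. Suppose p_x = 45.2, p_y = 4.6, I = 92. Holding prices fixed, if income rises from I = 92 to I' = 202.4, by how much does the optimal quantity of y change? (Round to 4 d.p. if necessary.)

Δy* = 23.4045

MU_x ∝ x^(-0.5), MU_y ∝ 2·y^(-0.5), so MRS = (1/2)·(y/x)^(0.5) = p_x/p_y.
Hence y/x = (2·p_x/p_y)^(1/(0.5)), i.e. raised to the 2 power.
Substitute y = (y/x)·x into the budget: x* = I/(p_x + p_y·(y/x)).
Numerically y/x = 386.20794, so x* = 92/(45.2 + 4.6·386.20794) = 0.0505 and y* = 386.20794·0.0505 = 19.5038.
At I' = 202.4: y* = 42.9083. Change: 42.9083 − 19.5038 = 23.4045.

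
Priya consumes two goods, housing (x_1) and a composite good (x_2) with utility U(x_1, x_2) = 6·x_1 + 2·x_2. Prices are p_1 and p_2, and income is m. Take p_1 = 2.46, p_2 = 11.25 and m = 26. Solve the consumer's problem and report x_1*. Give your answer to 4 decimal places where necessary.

x_1* = 10.5691

Linear utility — the consumer picks whichever good has higher MU/price: 6/2.46 = 2.439 vs 2/11.25 = 0.1778.
x_1 gives more utility per dollar, so spend all income on x_1: x_1* = m/p_1, x_2* = 0.
Numerically: x_1* = 10.5691, x_2* = 0.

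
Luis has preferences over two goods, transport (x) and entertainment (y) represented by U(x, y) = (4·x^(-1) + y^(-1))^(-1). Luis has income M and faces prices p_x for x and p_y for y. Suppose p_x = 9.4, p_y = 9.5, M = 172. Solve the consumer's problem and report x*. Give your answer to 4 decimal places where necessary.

MRS = MU_x/MU_y = 4·(y/x)^(2). Set equal to p_x/p_y.
Solve for the ratio: y/x = [(1/4)·p_x/p_y]^(0.5).
Substitute y = (y/x)·x into the budget: x* = M/(p_x + p_y·(y/x)).
Numerically y/x = 0.497361, so x* = 172/(9.4 + 9.5·0.497361) = 12.177.

x* = 12.177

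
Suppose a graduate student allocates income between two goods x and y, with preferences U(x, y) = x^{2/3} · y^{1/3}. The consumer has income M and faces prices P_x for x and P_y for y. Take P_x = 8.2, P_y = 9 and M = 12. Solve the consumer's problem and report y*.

y* = 0.4444

At P_x=8.2, P_y=9, M=12: y* = 1/3·12/9 = 0.4444.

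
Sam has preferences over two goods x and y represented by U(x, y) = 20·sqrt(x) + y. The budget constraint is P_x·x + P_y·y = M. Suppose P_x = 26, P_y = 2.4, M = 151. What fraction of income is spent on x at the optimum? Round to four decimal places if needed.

MU_x = 10/√x, MU_y = 1. Tangency: 10/√x = P_x/P_y.
Thus x* = (10·P_y/P_x)² — independent of M — with the rest of income spent on y.
Plugging in: x* = (10·2.4/26)² = 0.8521, y* = 53.6859.
Expenditure on x: 26·0.8521 = 22.1538; share = 0.1467.

share on x = 0.1467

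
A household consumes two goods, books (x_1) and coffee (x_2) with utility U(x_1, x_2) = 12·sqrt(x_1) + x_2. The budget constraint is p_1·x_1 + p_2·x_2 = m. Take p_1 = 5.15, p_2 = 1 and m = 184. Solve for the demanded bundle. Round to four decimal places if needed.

Set MRS = p_1/p_2: 6·x_1^(−1/2) = p_1/p_2.
Thus x_1* = (6·p_2/p_1)² — independent of m — with the rest of income spent on x_2.
Plugging in: x_1* = (6·1/5.15)² = 1.3573, x_2* = 177.0097.

x_1* = 1.3573, x_2* = 177.0097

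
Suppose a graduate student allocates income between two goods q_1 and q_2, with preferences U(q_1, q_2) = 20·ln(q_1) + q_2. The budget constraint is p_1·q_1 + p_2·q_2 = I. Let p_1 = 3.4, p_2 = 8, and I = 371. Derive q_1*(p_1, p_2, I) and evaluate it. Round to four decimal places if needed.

MU_q_1 = 20/q_1, MU_q_2 = 1. Tangency: 20/q_1 = p_1/p_2.
So q_1*(p_1,p_2) = 20·p_2/p_1, independent of income; and q_2* = (I − 20·p_2)/p_2.
At the given prices: q_1* = 20·8/3.4 = 47.0588.

q_1* = 47.0588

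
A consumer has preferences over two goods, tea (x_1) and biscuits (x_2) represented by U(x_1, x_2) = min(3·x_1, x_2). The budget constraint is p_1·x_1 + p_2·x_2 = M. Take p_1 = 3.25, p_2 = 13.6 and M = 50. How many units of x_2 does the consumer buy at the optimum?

With perfect complements, no substitution: consume in ratio x_1:x_2 = 1:3.
Budget: p_1·x_1 + p_2·3·x_1 = M, so (p_1 + 3·p_2)·x_1 = M.
Demand: x_1*(p_1,p_2,M) = M/(p_1 + 3·p_2), x_2* = 3·M/(p_1 + 3·p_2).
Here 3.25 + 3·13.6 = 44.05, giving x_2* = 3.4052.

x_2* = 3.4052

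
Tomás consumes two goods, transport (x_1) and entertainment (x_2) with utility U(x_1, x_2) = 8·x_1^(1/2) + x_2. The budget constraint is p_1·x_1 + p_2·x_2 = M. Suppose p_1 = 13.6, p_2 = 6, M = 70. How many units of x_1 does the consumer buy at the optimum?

x_1* = 3.1142

Utility is quasi-linear in x_2; the FOC for x_1 is 4/√x_1 = p_1/p_2.
Thus x_1* = (4·p_2/p_1)² — independent of M — with the rest of income spent on x_2.
Plugging in: x_1* = (4·6/13.6)² = 3.1142.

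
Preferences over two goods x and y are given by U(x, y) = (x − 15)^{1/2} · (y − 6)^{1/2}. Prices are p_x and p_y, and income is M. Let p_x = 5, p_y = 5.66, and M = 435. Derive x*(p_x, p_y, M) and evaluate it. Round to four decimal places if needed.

x* = 47.604

Let x' = x−15, y' = y−6. MRS = y'/x' = p_x/p_y.
After buying the subsistence bundle (15, 6), a share 0.5 of the remaining income goes to x: x* = 15 + 0.5·(M − 15p_x − 6p_y)/p_x.
Discretionary income = 435 − 15·5 − 6·5.66 = 326.04; x* = 15 + 0.5·326.04/5 = 47.604.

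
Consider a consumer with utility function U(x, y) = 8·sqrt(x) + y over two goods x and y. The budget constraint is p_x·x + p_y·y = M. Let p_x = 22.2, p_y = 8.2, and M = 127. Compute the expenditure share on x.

share on x = 0.3816

Utility is quasi-linear in y; the FOC for x is 4/√x = p_x/p_y.
Solve: √x = 4·p_y/p_x, so x*(p_x,p_y) = (4·p_y/p_x)², and y* = (M − p_x·x*)/p_y.
Plugging in: x* = (4·8.2/22.2)² = 2.1829, y* = 9.5779.
Expenditure on x: 22.2·2.1829 = 48.4613; share = 0.3816.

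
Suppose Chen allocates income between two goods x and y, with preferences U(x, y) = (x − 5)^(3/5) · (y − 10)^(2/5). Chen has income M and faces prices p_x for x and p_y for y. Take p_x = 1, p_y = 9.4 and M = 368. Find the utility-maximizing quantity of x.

Substituting into the budget: x* = 5 + 0.6·(M − 5·p_x − 10·p_y)/p_x, and y* = 10 + 0.4·(…)/p_y.
Discretionary income = 368 − 5·1 − 10·9.4 = 269; x* = 5 + 0.6·269/1 = 166.4.

x* = 166.4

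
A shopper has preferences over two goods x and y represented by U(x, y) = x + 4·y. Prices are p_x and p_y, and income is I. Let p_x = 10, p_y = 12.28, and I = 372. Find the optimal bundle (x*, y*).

x* = 0, y* = 30.2932

y gives more utility per dollar, so spend all income on y: y* = I/p_y, x* = 0.
Numerically: x* = 0, y* = 30.2932.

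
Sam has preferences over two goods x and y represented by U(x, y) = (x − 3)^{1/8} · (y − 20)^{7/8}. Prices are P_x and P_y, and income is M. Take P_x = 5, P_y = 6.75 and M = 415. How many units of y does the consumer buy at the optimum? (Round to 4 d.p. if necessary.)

y* = 54.3519

Let x' = x−3, y' = y−20. MRS = (1/7)·y'/x' = P_x/P_y.
Substituting into the budget: x* = 3 + 0.125·(M − 3·P_x − 20·P_y)/P_x, and y* = 20 + 0.875·(…)/P_y.
Discretionary income = 415 − 3·5 − 20·6.75 = 265; y* = 20 + 0.875·265/6.75 = 54.3519.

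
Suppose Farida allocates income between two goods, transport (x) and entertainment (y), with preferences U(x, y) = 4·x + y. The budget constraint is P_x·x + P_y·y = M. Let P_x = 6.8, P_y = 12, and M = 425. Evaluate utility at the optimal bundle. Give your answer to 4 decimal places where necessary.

Linear utility — the consumer picks whichever good has higher MU/price: 4/6.8 = 0.5882 vs 1/12 = 0.0833.
x gives more utility per dollar, so spend all income on x: x* = M/P_x, y* = 0.
Numerically: x* = 62.5, y* = 0.
Utility at the optimum: U(62.5, 0) = 250.

V = 250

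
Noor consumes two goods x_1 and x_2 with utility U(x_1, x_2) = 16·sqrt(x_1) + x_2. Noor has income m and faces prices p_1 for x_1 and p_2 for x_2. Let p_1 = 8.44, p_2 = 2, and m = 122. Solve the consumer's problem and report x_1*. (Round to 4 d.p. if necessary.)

x_1* = 3.5938

Set MRS = p_1/p_2: 8·x_1^(−1/2) = p_1/p_2.
Solve: √x_1 = 8·p_2/p_1, so x_1*(p_1,p_2) = (8·p_2/p_1)², and x_2* = (m − p_1·x_1*)/p_2.
Plugging in: x_1* = (8·2/8.44)² = 3.5938.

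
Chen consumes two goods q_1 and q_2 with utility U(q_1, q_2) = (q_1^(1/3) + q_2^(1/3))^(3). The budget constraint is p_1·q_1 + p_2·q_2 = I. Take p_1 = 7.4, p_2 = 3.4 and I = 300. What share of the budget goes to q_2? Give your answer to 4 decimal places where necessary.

From the CES first-order condition, (q_2/q_1)^(2/3) = p_1/p_2.
Solve for the ratio: q_2/q_1 = [p_1/p_2]^(1.5).
Substitute q_2 = (q_2/q_1)·q_1 into the budget: q_1* = I/(p_1 + p_2·(q_2/q_1)).
Numerically q_2/q_1 = 3.210918, so q_1* = 300/(7.4 + 3.4·3.210918) = 16.3781 and q_2* = 3.210918·16.3781 = 52.5888.
Expenditure on q_2: 3.4·52.5888 = 178.8019; share = 0.596.

share on q_2 = 0.596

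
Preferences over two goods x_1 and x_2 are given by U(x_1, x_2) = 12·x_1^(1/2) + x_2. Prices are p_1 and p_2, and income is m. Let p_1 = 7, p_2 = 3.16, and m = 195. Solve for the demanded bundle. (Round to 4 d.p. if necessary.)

Set MRS = p_1/p_2: 6·x_1^(−1/2) = p_1/p_2.
Thus x_1* = (6·p_2/p_1)² — independent of m — with the rest of income spent on x_2.
Plugging in: x_1* = (6·3.16/7)² = 7.3364, x_2* = 45.4574.

x_1* = 7.3364, x_2* = 45.4574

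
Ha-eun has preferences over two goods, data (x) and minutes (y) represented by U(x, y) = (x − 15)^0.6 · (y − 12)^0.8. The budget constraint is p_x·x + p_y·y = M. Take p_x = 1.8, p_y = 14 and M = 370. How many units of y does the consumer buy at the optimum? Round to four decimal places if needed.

Let x' = x−15, y' = y−12. MRS = (3/4)·y'/x' = p_x/p_y.
Substituting into the budget: x* = 15 + 3/7·(M − 15·p_x − 12·p_y)/p_x, and y* = 12 + 4/7·(…)/p_y.
Discretionary income = 370 − 15·1.8 − 12·14 = 175; y* = 12 + 4/7·175/14 = 19.1429.

y* = 19.1429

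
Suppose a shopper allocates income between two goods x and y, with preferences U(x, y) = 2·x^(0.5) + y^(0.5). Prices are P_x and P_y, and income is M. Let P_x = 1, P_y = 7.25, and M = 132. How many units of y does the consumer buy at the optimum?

y* = 0.6069

Numerically y/x = 0.004756, so x* = 132/(1 + 7.25·0.004756) = 127.6 and y* = 0.004756·127.6 = 0.6069.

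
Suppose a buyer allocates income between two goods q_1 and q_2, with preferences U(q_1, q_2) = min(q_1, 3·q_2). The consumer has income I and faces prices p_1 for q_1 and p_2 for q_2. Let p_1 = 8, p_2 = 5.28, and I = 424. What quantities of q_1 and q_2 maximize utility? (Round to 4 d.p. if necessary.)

q_1* = 43.4426, q_2* = 14.4809

Leontief preferences: the optimum is at the kink where q_1/3 = q_2/1, i.e. q_2 = (1/3)·q_1.
Budget: p_1·q_1 + p_2·(1/3)·q_1 = I, so (3·p_1 + p_2)·q_1 = 3·I.
Demand: q_1*(p_1,p_2,I) = 3·I/(3·p_1 + p_2), q_2* = I/(3·p_1 + p_2).
Here 3·8 + 5.28 = 29.28, giving q_1* = 43.4426 and q_2* = 14.4809.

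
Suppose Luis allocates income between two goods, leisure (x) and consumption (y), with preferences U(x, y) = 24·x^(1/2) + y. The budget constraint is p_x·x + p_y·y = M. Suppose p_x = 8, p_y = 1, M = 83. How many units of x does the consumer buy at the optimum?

x* = 2.25

MU_x = 12/√x, MU_y = 1. Tangency: 12/√x = p_x/p_y.
Solve: √x = 12·p_y/p_x, so x*(p_x,p_y) = (12·p_y/p_x)², and y* = (M − p_x·x*)/p_y.
Plugging in: x* = (12·1/8)² = 2.25.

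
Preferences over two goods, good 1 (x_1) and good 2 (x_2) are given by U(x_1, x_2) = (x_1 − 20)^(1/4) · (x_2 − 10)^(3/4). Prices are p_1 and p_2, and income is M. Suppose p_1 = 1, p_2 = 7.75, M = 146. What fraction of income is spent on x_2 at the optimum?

This is Cobb-Douglas in (x_1−20, x_2−10): tangency gives 0.25·p_2·(x_2−10) = 0.75·p_1·(x_1−20).
After buying the subsistence bundle (20, 10), a share 0.25 of the remaining income goes to x_1: x_1* = 20 + 0.25·(M − 20p_1 − 10p_2)/p_1.
Discretionary income = 146 − 20·1 − 10·7.75 = 48.5; x_1* = 20 + 0.25·48.5/1 = 32.125; x_2* = 10 + 0.75·48.5/7.75 = 14.6935.
Expenditure on x_2: 7.75·14.6935 = 113.875; share = 0.78.

share on x_2 = 0.78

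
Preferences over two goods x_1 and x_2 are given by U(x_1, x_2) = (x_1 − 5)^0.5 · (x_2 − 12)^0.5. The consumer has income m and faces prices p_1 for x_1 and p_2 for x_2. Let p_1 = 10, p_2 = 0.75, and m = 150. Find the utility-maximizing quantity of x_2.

x_2* = 72.6667

MRS = (x_2−12)/(x_1−5). Tangency with p_1/p_2 gives x_2−12 = (p_1/p_2)·(x_1−5).
Substituting into the budget: x_1* = 5 + 0.5·(m − 5·p_1 − 12·p_2)/p_1, and x_2* = 12 + 0.5·(…)/p_2.
Discretionary income = 150 − 5·10 − 12·0.75 = 91; x_2* = 12 + 0.5·91/0.75 = 72.6667.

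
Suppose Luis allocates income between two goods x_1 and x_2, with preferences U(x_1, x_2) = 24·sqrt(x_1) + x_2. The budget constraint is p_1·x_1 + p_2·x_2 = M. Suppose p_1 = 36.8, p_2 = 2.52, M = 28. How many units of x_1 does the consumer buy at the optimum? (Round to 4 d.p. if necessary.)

Set MRS = p_1/p_2: 12·x_1^(−1/2) = p_1/p_2.
Solve: √x_1 = 12·p_2/p_1, so x_1*(p_1,p_2) = (12·p_2/p_1)², and x_2* = (M − p_1·x_1*)/p_2.
Plugging in: x_1* = (12·2.52/36.8)² = 0.6753.

x_1* = 0.6753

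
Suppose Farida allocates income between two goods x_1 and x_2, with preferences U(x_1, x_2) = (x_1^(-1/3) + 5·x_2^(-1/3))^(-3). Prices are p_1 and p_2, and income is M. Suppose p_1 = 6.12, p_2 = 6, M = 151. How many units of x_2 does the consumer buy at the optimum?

x_2* = 19.3507

MRS = MU_x_1/MU_x_2 = (1/5)·(x_2/x_1)^(4/3). Set equal to p_1/p_2.
Hence x_2/x_1 = (5·p_1/p_2)^(1/(4/3)), i.e. raised to the 0.75 power.
Substitute x_2 = (x_2/x_1)·x_1 into the budget: x_1* = M/(p_1 + p_2·(x_2/x_1)).
Numerically x_2/x_1 = 3.393733, so x_1* = 151/(6.12 + 6·3.393733) = 5.7019 and x_2* = 3.393733·5.7019 = 19.3507.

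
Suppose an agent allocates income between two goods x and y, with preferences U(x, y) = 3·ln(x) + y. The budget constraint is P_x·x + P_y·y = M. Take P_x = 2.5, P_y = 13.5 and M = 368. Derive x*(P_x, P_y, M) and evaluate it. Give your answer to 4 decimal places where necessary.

MU_x = 3/x, MU_y = 1. Tangency: 3/x = P_x/P_y.
So x*(P_x,P_y) = 3·P_y/P_x, independent of income; and y* = (M − 3·P_y)/P_y.
At the given prices: x* = 3·13.5/2.5 = 16.2.

x* = 16.2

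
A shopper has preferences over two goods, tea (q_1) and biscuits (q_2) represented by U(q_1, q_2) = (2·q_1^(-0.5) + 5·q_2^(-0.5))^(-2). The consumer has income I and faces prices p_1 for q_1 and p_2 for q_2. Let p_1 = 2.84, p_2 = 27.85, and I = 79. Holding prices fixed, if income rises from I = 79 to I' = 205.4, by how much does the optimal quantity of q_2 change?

From the CES first-order condition, (2/5)·(q_2/q_1)^(1.5) = p_1/p_2.
Hence q_2/q_1 = ((5/2)·p_1/p_2)^(1/(1.5)), i.e. raised to the 2/3 power.
Substitute q_2 = (q_2/q_1)·q_1 into the budget: q_1* = I/(p_1 + p_2·(q_2/q_1)).
Numerically q_2/q_1 = 0.402058, so q_1* = 79/(2.84 + 27.85·0.402058) = 5.6279 and q_2* = 0.402058·5.6279 = 2.2627.
At I' = 205.4: q_2* = 5.8831. Change: 5.8831 − 2.2627 = 3.6204.

Δq_2* = 3.6204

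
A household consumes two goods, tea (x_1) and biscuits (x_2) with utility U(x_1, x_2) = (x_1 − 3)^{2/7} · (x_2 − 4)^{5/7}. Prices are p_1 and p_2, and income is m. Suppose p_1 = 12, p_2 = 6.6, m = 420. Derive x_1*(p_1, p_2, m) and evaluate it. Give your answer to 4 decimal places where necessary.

x_1* = 11.5143

Let x_1' = x_1−3, x_2' = x_2−4. MRS = (2/5)·x_2'/x_1' = p_1/p_2.
After buying the subsistence bundle (3, 4), a share 2/7 of the remaining income goes to x_1: x_1* = 3 + 2/7·(m − 3p_1 − 4p_2)/p_1.
Discretionary income = 420 − 3·12 − 4·6.6 = 357.6; x_1* = 3 + 2/7·357.6/12 = 11.5143.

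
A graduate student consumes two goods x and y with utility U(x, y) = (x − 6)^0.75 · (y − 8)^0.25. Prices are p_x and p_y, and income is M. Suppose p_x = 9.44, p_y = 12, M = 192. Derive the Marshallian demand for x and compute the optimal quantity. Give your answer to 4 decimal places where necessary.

MRS = 3·(y−8)/(x−6). Tangency with p_x/p_y gives y−8 = (1/3)·(p_x/p_y)·(x−6).
Substituting into the budget: x* = 6 + 0.75·(M − 6·p_x − 8·p_y)/p_x, and y* = 8 + 0.25·(…)/p_y.
Discretionary income = 192 − 6·9.44 − 8·12 = 39.36; x* = 6 + 0.75·39.36/9.44 = 9.1271.

x* = 9.1271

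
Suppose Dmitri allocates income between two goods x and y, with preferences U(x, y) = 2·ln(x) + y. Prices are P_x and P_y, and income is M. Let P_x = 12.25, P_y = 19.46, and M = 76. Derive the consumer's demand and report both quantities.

Set MRS = P_x/P_y: (2/x)/1 = P_x/P_y.
So x*(P_x,P_y) = 2·P_y/P_x, independent of income; and y* = (M − 2·P_y)/P_y.
At the given prices: x* = 2·19.46/12.25 = 3.1771, and y* = 1.9054.

x* = 3.1771, y* = 1.9054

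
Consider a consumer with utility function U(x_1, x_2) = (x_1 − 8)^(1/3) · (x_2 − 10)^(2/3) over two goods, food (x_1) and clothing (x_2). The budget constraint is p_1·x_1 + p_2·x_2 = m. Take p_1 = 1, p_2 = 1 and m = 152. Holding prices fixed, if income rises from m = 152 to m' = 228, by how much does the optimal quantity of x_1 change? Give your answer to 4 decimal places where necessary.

Substituting into the budget: x_1* = 8 + 1/3·(m − 8·p_1 − 10·p_2)/p_1, and x_2* = 10 + 2/3·(…)/p_2.
Discretionary income = 152 − 8·1 − 10·1 = 134; x_1* = 8 + 1/3·134/1 = 52.6667.
At m' = 228: x_1* = 78. Change: 78 − 52.6667 = 25.3333.

Δx_1* = 25.3333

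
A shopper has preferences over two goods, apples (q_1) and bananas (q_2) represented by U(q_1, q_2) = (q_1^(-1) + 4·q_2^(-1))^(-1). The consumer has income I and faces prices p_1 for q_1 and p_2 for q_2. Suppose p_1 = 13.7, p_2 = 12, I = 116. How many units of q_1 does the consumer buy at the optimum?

q_1* = 2.9484

With the ratio pinned down, the budget gives q_1* = I/(p_1 + p_2·(q_2/q_1)) and q_2* = (q_2/q_1)·q_1*.
Numerically q_2/q_1 = 2.136976, so q_1* = 116/(13.7 + 12·2.136976) = 2.9484.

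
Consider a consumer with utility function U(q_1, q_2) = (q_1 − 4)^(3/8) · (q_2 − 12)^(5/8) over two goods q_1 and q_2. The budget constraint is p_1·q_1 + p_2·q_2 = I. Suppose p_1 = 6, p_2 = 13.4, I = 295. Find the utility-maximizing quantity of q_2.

q_2* = 17.1399

This is Cobb-Douglas in (q_1−4, q_2−12): tangency gives 0.375·p_2·(q_2−12) = 0.625·p_1·(q_1−4).
After buying the subsistence bundle (4, 12), a share 0.375 of the remaining income goes to q_1: q_1* = 4 + 0.375·(I − 4p_1 − 12p_2)/p_1.
Discretionary income = 295 − 4·6 − 12·13.4 = 110.2; q_2* = 12 + 0.625·110.2/13.4 = 17.1399.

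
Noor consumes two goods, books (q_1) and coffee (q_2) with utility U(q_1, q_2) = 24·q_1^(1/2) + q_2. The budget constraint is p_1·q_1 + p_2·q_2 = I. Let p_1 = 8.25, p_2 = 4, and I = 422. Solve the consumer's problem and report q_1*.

Set MRS = p_1/p_2: 12·q_1^(−1/2) = p_1/p_2.
Solve: √q_1 = 12·p_2/p_1, so q_1*(p_1,p_2) = (12·p_2/p_1)², and q_2* = (I − p_1·q_1*)/p_2.
Plugging in: q_1* = (12·4/8.25)² = 33.8512.

q_1* = 33.8512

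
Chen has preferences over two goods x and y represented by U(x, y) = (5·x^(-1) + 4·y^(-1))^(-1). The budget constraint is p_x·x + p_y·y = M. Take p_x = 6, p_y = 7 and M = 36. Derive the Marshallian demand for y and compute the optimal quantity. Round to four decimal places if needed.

y* = 2.5271

Substitute y = (y/x)·x into the budget: x* = M/(p_x + p_y·(y/x)).
Numerically y/x = 0.828079, so x* = 36/(6 + 7·0.828079) = 3.0517 and y* = 0.828079·3.0517 = 2.5271.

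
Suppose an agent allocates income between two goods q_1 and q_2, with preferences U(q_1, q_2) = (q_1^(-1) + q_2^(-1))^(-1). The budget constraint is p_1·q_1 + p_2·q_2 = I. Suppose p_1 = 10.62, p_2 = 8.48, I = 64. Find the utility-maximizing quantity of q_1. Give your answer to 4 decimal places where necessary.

From the CES first-order condition, (q_2/q_1)^(2) = p_1/p_2.
Hence q_2/q_1 = (p_1/p_2)^(1/(2)), i.e. raised to the 0.5 power.
With the ratio pinned down, the budget gives q_1* = I/(p_1 + p_2·(q_2/q_1)) and q_2* = (q_2/q_1)·q_1*.
Numerically q_2/q_1 = 1.119088, so q_1* = 64/(10.62 + 8.48·1.119088) = 3.1825.

q_1* = 3.1825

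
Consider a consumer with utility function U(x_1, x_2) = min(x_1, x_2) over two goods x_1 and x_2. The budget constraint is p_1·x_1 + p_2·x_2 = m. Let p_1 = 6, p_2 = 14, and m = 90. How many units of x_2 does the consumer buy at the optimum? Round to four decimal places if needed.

x_2* = 4.5

With perfect complements, no substitution: consume in ratio x_1:x_2 = 1:1.
Budget: p_1·x_1 + p_2·x_1 = m, so (p_1 + p_2)·x_1 = m.
Demand: x_1*(p_1,p_2,m) = m/(p_1 + p_2), x_2* = m/(p_1 + p_2).
Here 6 + 14 = 20, giving x_2* = 4.5.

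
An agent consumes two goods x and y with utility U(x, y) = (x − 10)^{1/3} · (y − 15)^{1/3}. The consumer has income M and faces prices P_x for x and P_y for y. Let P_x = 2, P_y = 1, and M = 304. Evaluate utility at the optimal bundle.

Let x' = x−10, y' = y−15. MRS = y'/x' = P_x/P_y.
Substituting into the budget: x* = 10 + 0.5·(M − 10·P_x − 15·P_y)/P_x, and y* = 15 + 0.5·(…)/P_y.
Discretionary income = 304 − 10·2 − 15·1 = 269; x* = 10 + 0.5·269/2 = 77.25; y* = 15 + 0.5·269/1 = 149.5.
Utility at the optimum: U(77.25, 149.5) = 20.8355.

V = 20.8355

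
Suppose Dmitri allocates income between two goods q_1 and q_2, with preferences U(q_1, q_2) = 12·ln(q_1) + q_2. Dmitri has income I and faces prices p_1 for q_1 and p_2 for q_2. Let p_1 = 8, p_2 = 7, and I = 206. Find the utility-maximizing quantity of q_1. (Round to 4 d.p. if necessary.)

MU_q_1 = 12/q_1, MU_q_2 = 1. Tangency: 12/q_1 = p_1/p_2.
So q_1*(p_1,p_2) = 12·p_2/p_1, independent of income; and q_2* = (I − 12·p_2)/p_2.
At the given prices: q_1* = 12·7/8 = 10.5.

q_1* = 10.5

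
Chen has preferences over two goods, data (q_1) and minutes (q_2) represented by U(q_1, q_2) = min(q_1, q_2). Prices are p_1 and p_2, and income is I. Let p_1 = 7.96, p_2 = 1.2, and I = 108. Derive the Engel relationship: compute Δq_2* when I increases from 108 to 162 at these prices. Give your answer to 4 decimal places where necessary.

Δq_2* = 5.8952

Leontief preferences: the optimum is at the kink where q_1/1 = q_2/1, i.e. q_2 = q_1.
Budget: p_1·q_1 + p_2·q_1 = I, so (p_1 + p_2)·q_1 = I.
Demand: q_1*(p_1,p_2,I) = I/(p_1 + p_2), q_2* = I/(p_1 + p_2).
Here 7.96 + 1.2 = 9.16, giving q_2* = 11.7904.
At I' = 162: q_2* = 17.6856. Change: 17.6856 − 11.7904 = 5.8952.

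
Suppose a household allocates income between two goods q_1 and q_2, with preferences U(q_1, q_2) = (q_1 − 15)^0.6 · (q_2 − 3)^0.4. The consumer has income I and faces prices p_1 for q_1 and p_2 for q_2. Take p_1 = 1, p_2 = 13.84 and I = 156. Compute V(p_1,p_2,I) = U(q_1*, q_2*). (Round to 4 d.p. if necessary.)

MRS = (3/2)·(q_2−3)/(q_1−15). Tangency with p_1/p_2 gives q_2−3 = (2/3)·(p_1/p_2)·(q_1−15).
Substituting into the budget: q_1* = 15 + 0.6·(I − 15·p_1 − 3·p_2)/p_1, and q_2* = 3 + 0.4·(…)/p_2.
Discretionary income = 156 − 15·1 − 3·13.84 = 99.48; q_1* = 15 + 0.6·99.48/1 = 74.688; q_2* = 3 + 0.4·99.48/13.84 = 5.8751.
Utility at the optimum: U(74.688, 5.8751) = 17.7417.

V = 17.7417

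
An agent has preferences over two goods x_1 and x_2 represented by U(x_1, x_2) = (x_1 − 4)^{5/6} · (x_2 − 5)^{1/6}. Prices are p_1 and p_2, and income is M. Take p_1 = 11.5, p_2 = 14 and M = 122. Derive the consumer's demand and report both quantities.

x_1* = 4.4348, x_2* = 5.0714

After buying the subsistence bundle (4, 5), a share 5/6 of the remaining income goes to x_1: x_1* = 4 + 5/6·(M − 4p_1 − 5p_2)/p_1.
Discretionary income = 122 − 4·11.5 − 5·14 = 6; x_1* = 4 + 5/6·6/11.5 = 4.4348; x_2* = 5 + 1/6·6/14 = 5.0714.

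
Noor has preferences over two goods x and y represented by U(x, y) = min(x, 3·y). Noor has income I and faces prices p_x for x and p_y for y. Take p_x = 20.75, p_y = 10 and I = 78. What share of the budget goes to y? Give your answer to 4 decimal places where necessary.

share on y = 0.1384

Leontief preferences: the optimum is at the kink where x/3 = y/1, i.e. y = (1/3)·x.
Budget: p_x·x + p_y·(1/3)·x = I, so (3·p_x + p_y)·x = 3·I.
Demand: x*(p_x,p_y,I) = 3·I/(3·p_x + p_y), y* = I/(3·p_x + p_y).
Here 3·20.75 + 10 = 72.25, giving x* = 3.2388 and y* = 1.0796.
Expenditure on y: 10·1.0796 = 10.7958; share = 0.1384.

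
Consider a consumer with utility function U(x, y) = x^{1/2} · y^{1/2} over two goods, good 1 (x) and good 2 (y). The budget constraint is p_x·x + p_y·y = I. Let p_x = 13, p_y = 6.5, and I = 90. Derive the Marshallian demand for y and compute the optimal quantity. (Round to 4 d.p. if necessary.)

Tangency: MRS = y/x = p_x/p_y.
So 0.5·p_y·y = 0.5·p_x·x; combined with the budget, a share 0.5 of income goes to x.
Demand: x*(p_x,p_y,I) = 0.5·I/p_x and y* = 0.5·I/p_y.
At p_x=13, p_y=6.5, I=90: y* = 0.5·90/6.5 = 6.9231.

y* = 6.9231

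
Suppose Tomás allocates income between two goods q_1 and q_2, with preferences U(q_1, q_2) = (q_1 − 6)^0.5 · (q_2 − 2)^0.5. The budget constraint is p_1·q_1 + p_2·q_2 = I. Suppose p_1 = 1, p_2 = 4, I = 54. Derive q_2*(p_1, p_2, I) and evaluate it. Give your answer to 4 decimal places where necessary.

q_2* = 7

Let q_1' = q_1−6, q_2' = q_2−2. MRS = q_2'/q_1' = p_1/p_2.
Substituting into the budget: q_1* = 6 + 0.5·(I − 6·p_1 − 2·p_2)/p_1, and q_2* = 2 + 0.5·(…)/p_2.
Discretionary income = 54 − 6·1 − 2·4 = 40; q_2* = 2 + 0.5·40/4 = 7.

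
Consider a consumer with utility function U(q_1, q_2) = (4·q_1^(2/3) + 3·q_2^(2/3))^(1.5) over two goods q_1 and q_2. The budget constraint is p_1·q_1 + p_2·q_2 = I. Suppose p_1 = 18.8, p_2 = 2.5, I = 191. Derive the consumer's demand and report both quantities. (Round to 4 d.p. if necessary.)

MU_q_1 ∝ 4·q_1^(-1/3), MU_q_2 ∝ 3·q_2^(-1/3), so MRS = (4/3)·(q_2/q_1)^(1/3) = p_1/p_2.
Solve for the ratio: q_2/q_1 = [(3/4)·p_1/p_2]^(3).
With the ratio pinned down, the budget gives q_1* = I/(p_1 + p_2·(q_2/q_1)) and q_2* = (q_2/q_1)·q_1*.
Numerically q_2/q_1 = 179.406144, so q_1* = 191/(18.8 + 2.5·179.406144) = 0.4087 and q_2* = 179.406144·0.4087 = 73.3264.

q_1* = 0.4087, q_2* = 73.3264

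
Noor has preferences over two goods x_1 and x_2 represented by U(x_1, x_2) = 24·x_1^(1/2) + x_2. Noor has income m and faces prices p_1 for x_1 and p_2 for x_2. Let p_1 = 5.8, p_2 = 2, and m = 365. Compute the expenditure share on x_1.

share on x_1 = 0.2721

Plugging in: x_1* = (12·2/5.8)² = 17.1225, x_2* = 132.8448.
Expenditure on x_1: 5.8·17.1225 = 99.3103; share = 0.2721.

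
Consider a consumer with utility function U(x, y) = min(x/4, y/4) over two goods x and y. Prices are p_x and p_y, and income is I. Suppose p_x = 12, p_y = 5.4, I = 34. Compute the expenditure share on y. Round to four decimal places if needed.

share on y = 0.3103

Leontief preferences: the optimum is at the kink where x/4 = y/4, i.e. y = x.
Budget: p_x·x + p_y·x = I, so (4·p_x + 4·p_y)·x = 4·I.
Demand: x*(p_x,p_y,I) = 4·I/(4·p_x + 4·p_y), y* = 4·I/(4·p_x + 4·p_y).
Here 4·12 + 4·5.4 = 69.6, giving x* = 1.954 and y* = 1.954.
Expenditure on y: 5.4·1.954 = 10.5517; share = 0.3103.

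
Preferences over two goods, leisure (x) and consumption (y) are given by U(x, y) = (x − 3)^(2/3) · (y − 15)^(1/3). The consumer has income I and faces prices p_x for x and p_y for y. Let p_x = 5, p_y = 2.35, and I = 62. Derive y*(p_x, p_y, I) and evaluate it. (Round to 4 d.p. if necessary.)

y* = 16.6667

This is Cobb-Douglas in (x−3, y−15): tangency gives 2/3·p_y·(y−15) = 1/3·p_x·(x−3).
Substituting into the budget: x* = 3 + 2/3·(I − 3·p_x − 15·p_y)/p_x, and y* = 15 + 1/3·(…)/p_y.
Discretionary income = 62 − 3·5 − 15·2.35 = 11.75; y* = 15 + 1/3·11.75/2.35 = 16.6667.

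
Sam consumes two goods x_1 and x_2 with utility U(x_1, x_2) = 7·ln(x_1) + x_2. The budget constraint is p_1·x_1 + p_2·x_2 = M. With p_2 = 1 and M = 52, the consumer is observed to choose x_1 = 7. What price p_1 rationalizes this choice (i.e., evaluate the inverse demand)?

MU_x_1 = 7/x_1, MU_x_2 = 1. Tangency: 7/x_1 = p_1/p_2.
So x_1*(p_1,p_2) = 7·p_2/p_1, independent of income; and x_2* = (M − 7·p_2)/p_2.
Set x_1* = 7 in the demand function and solve for p_1: p_1 = 1.

p_1 = 1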